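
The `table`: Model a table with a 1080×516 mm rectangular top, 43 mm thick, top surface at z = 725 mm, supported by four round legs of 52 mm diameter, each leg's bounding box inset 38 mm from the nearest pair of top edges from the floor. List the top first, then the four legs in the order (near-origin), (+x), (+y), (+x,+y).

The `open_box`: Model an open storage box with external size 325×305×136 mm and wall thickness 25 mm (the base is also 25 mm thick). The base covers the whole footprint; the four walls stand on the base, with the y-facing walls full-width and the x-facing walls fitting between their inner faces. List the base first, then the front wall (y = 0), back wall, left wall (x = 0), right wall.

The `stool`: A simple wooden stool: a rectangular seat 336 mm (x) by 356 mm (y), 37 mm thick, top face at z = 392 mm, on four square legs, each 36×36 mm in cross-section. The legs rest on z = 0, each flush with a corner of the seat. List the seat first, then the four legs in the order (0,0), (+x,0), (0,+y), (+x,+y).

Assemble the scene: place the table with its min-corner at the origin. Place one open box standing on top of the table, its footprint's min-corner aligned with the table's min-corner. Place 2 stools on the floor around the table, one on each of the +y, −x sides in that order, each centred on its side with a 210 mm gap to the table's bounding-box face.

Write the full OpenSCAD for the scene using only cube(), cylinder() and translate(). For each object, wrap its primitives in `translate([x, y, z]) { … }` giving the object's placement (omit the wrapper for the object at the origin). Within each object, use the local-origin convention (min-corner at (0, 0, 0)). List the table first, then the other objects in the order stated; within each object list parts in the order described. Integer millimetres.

translate([0, 0, 682]) cube([1080, 516, 43]);
translate([64, 64, 0]) cylinder(h = 682, r = 26);
translate([1016, 64, 0]) cylinder(h = 682, r = 26);
translate([64, 452, 0]) cylinder(h = 682, r = 26);
translate([1016, 452, 0]) cylinder(h = 682, r = 26);
translate([0, 0, 725]) {
  cube([325, 305, 25]);
  translate([0, 0, 25]) cube([325, 25, 111]);
  translate([0, 280, 25]) cube([325, 25, 111]);
  translate([0, 25, 25]) cube([25, 255, 111]);
  translate([300, 25, 25]) cube([25, 255, 111]);
}
translate([372, 726, 0]) {
  translate([0, 0, 355]) cube([336, 356, 37]);
  cube([36, 36, 355]);
  translate([300, 0, 0]) cube([36, 36, 355]);
  translate([0, 320, 0]) cube([36, 36, 355]);
  translate([300, 320, 0]) cube([36, 36, 355]);
}
translate([-546, 80, 0]) {
  translate([0, 0, 355]) cube([336, 356, 37]);
  cube([36, 36, 355]);
  translate([300, 0, 0]) cube([36, 36, 355]);
  translate([0, 320, 0]) cube([36, 36, 355]);
  translate([300, 320, 0]) cube([36, 36, 355]);
}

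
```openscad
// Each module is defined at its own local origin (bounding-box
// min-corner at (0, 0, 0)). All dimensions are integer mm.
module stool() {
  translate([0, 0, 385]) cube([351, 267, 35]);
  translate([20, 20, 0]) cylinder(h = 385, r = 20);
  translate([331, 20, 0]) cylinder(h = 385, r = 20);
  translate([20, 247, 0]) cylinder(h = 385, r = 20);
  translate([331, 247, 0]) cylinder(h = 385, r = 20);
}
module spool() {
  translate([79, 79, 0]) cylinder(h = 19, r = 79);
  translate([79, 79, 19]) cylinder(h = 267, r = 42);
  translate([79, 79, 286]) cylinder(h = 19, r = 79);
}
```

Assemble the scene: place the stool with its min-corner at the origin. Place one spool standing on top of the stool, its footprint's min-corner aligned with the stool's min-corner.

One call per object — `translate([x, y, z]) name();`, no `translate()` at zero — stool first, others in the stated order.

stool();
translate([0, 0, 420]) spool();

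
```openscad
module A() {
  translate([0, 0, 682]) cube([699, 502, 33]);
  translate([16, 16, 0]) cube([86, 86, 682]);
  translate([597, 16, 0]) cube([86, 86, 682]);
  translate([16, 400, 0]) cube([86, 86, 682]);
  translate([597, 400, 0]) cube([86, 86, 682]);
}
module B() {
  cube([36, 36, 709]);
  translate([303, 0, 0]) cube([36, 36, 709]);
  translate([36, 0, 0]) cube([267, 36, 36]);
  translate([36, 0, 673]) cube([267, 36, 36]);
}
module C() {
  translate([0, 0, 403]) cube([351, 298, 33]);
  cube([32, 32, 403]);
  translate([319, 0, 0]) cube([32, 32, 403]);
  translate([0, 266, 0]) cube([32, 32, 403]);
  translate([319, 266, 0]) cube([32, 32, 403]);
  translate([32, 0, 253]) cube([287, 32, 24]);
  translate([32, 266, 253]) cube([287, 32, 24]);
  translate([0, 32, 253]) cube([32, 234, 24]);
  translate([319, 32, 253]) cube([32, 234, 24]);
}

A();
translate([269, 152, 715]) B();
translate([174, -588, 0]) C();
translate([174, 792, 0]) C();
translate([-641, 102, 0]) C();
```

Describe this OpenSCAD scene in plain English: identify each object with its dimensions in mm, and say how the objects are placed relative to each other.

A is a table with a 699×502 mm rectangular top, 33 mm thick, top surface at z = 715 mm, supported by four 86×86 mm square legs, each inset 16 mm from the nearest pair of top edges, running from the floor.

B is a picture frame with a 267×637 mm rectangular opening (x by z) and a uniform 36 mm border on every side. Frame depth is 36 mm along y. It is built from two vertical stiles running the full outside height and two horizontal rails spanning the gap between the stiles.

C is a four-legged stool. The seat is a 351×298×33 mm slab whose top surface is at z = 436 mm; four square legs, each 32×32 mm in cross-section, run from the floor (z = 0) to the underside of the seat, each flush with a corner of the seat. Four stretchers, 32 mm wide and 24 mm tall, connect adjacent legs with their undersides at z = 253 mm, each running between the inner faces of the legs it joins and aligned with the legs' outer faces on the other axis.

The picture frame is on top of the table. Three stools sit around the table at the −y, +y, −x sides.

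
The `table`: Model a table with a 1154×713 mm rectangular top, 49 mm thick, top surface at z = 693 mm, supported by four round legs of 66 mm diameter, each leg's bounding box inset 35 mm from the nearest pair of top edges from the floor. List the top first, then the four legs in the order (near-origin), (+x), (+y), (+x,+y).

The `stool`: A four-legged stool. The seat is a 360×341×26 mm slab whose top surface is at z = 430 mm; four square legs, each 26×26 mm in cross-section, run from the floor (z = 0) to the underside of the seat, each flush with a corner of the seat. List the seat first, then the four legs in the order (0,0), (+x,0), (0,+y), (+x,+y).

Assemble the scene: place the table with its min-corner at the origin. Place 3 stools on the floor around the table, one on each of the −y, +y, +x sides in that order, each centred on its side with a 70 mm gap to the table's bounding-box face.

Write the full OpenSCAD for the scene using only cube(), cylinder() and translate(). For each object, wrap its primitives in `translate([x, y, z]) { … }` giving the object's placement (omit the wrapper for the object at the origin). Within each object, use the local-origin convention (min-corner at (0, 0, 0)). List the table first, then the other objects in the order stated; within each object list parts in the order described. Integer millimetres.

translate([0, 0, 644]) cube([1154, 713, 49]);
translate([68, 68, 0]) cylinder(h = 644, r = 33);
translate([1086, 68, 0]) cylinder(h = 644, r = 33);
translate([68, 645, 0]) cylinder(h = 644, r = 33);
translate([1086, 645, 0]) cylinder(h = 644, r = 33);
translate([397, -411, 0]) {
  translate([0, 0, 404]) cube([360, 341, 26]);
  cube([26, 26, 404]);
  translate([334, 0, 0]) cube([26, 26, 404]);
  translate([0, 315, 0]) cube([26, 26, 404]);
  translate([334, 315, 0]) cube([26, 26, 404]);
}
translate([397, 783, 0]) {
  translate([0, 0, 404]) cube([360, 341, 26]);
  cube([26, 26, 404]);
  translate([334, 0, 0]) cube([26, 26, 404]);
  translate([0, 315, 0]) cube([26, 26, 404]);
  translate([334, 315, 0]) cube([26, 26, 404]);
}
translate([1224, 186, 0]) {
  translate([0, 0, 404]) cube([360, 341, 26]);
  cube([26, 26, 404]);
  translate([334, 0, 0]) cube([26, 26, 404]);
  translate([0, 315, 0]) cube([26, 26, 404]);
  translate([334, 315, 0]) cube([26, 26, 404]);
}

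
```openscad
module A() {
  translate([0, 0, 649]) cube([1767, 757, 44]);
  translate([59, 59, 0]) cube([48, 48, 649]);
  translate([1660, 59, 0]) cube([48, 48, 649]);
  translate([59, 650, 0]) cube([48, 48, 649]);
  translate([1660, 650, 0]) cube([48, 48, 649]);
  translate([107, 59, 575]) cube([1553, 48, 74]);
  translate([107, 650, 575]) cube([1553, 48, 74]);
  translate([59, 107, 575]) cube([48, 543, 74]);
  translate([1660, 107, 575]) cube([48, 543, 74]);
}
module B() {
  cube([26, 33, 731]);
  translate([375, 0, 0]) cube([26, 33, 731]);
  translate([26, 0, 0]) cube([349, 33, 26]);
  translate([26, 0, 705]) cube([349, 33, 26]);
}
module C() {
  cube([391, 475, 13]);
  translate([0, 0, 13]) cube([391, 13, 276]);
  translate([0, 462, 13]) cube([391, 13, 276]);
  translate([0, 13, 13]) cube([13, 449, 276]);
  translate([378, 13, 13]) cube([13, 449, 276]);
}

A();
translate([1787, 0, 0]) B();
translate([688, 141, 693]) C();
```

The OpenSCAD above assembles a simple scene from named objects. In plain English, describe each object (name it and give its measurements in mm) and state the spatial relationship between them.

A is a table: top 1767 mm (x) × 757 mm (y), 44 mm thick, upper face at z = 693 mm, on four 48×48 mm square legs, each inset 59 mm from the nearest pair of top edges, running from z = 0 to the bottom of the top. Four apron rails, 48 mm thick and 74 mm tall, run between adjacent legs with their top edges flush with the underside of the top and their outer faces flush with the legs' outer faces.

B is a picture frame with a 349×679 mm rectangular opening (x by z) and a uniform 26 mm border on every side. Frame depth is 33 mm along y. It is built from two vertical stiles running the full outside height and two horizontal rails spanning the gap between the stiles.

C is an open storage box with external size 391×475×289 mm and wall thickness 13 mm (the base is also 13 mm thick). The base covers the whole footprint; the four walls stand on the base, with the y-facing walls full-width and the x-facing walls fitting between their inner faces.

The picture frame is on the floor beside the table on its +x side. The open box is on top of the table, centred.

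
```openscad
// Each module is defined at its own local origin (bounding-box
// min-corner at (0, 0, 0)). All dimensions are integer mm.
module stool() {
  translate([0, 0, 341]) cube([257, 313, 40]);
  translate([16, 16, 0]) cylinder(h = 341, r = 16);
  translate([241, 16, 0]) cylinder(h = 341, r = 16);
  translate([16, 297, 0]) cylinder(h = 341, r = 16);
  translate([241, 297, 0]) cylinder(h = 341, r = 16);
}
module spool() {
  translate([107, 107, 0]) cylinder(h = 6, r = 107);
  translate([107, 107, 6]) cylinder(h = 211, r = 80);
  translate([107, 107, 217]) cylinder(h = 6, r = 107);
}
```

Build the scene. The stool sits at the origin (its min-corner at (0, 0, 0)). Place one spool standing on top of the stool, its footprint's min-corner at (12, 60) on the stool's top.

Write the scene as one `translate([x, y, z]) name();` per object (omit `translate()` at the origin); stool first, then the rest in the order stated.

stool();
translate([12, 60, 381]) spool();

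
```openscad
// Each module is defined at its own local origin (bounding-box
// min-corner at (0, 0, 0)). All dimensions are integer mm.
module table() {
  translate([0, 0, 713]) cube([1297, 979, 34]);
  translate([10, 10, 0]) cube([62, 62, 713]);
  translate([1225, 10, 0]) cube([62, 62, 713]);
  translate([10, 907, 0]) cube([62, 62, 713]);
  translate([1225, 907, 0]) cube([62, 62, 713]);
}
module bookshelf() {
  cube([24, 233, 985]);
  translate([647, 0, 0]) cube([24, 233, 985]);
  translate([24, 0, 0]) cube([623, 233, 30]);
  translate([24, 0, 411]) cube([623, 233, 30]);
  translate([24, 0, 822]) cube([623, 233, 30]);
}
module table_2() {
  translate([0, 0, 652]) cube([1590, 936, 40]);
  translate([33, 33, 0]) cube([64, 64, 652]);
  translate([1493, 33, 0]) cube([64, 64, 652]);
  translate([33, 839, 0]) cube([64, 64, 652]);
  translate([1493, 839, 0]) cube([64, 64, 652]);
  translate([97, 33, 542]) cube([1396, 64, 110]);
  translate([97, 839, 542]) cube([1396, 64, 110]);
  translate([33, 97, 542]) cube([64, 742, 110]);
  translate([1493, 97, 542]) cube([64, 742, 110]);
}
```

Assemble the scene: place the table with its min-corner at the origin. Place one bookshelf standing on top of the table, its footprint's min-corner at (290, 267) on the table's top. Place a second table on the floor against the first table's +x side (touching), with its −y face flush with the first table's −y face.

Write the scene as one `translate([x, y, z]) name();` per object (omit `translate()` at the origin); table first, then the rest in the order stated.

table();
translate([290, 267, 747]) bookshelf();
translate([1297, 0, 0]) table_2();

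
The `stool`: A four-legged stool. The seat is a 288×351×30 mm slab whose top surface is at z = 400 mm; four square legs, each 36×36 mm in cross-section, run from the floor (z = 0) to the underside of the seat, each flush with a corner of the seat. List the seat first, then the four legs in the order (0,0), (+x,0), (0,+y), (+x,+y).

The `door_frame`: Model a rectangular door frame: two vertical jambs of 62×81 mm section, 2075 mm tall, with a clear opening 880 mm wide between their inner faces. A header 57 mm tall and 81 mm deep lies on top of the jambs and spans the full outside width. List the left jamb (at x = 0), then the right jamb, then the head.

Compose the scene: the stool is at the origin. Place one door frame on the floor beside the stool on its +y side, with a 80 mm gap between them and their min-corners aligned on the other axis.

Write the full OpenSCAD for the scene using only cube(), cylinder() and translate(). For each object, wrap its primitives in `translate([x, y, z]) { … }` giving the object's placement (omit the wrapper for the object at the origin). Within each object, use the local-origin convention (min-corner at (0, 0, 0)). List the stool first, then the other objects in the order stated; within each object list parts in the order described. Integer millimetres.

translate([0, 0, 370]) cube([288, 351, 30]);
cube([36, 36, 370]);
translate([252, 0, 0]) cube([36, 36, 370]);
translate([0, 315, 0]) cube([36, 36, 370]);
translate([252, 315, 0]) cube([36, 36, 370]);
translate([0, 431, 0]) {
  cube([62, 81, 2075]);
  translate([942, 0, 0]) cube([62, 81, 2075]);
  translate([0, 0, 2075]) cube([1004, 81, 57]);
}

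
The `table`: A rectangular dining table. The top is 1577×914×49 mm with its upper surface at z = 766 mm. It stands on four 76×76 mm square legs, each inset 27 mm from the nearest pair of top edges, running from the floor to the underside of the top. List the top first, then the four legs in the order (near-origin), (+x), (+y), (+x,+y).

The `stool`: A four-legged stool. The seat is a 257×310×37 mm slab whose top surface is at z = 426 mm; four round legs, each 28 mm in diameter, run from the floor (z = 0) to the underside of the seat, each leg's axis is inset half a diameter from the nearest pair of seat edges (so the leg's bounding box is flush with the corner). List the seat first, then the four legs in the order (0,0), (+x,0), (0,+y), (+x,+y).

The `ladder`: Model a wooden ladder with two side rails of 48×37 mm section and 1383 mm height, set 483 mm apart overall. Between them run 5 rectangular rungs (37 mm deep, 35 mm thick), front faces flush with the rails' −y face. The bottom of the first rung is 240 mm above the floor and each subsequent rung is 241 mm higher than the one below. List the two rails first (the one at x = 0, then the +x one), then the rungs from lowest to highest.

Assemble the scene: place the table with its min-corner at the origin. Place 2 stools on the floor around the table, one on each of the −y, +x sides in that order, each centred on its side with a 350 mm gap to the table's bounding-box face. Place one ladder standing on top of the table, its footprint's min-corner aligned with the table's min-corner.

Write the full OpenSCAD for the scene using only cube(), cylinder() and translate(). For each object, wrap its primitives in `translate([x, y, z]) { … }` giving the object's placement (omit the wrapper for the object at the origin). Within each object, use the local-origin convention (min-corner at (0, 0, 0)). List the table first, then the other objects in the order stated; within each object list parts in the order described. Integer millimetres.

translate([0, 0, 717]) cube([1577, 914, 49]);
translate([27, 27, 0]) cube([76, 76, 717]);
translate([1474, 27, 0]) cube([76, 76, 717]);
translate([27, 811, 0]) cube([76, 76, 717]);
translate([1474, 811, 0]) cube([76, 76, 717]);
translate([660, -660, 0]) {
  translate([0, 0, 389]) cube([257, 310, 37]);
  translate([14, 14, 0]) cylinder(h = 389, r = 14);
  translate([243, 14, 0]) cylinder(h = 389, r = 14);
  translate([14, 296, 0]) cylinder(h = 389, r = 14);
  translate([243, 296, 0]) cylinder(h = 389, r = 14);
}
translate([1927, 302, 0]) {
  translate([0, 0, 389]) cube([257, 310, 37]);
  translate([14, 14, 0]) cylinder(h = 389, r = 14);
  translate([243, 14, 0]) cylinder(h = 389, r = 14);
  translate([14, 296, 0]) cylinder(h = 389, r = 14);
  translate([243, 296, 0]) cylinder(h = 389, r = 14);
}
translate([0, 0, 766]) {
  cube([48, 37, 1383]);
  translate([435, 0, 0]) cube([48, 37, 1383]);
  translate([48, 0, 240]) cube([387, 37, 35]);
  translate([48, 0, 481]) cube([387, 37, 35]);
  translate([48, 0, 722]) cube([387, 37, 35]);
  translate([48, 0, 963]) cube([387, 37, 35]);
  translate([48, 0, 1204]) cube([387, 37, 35]);
}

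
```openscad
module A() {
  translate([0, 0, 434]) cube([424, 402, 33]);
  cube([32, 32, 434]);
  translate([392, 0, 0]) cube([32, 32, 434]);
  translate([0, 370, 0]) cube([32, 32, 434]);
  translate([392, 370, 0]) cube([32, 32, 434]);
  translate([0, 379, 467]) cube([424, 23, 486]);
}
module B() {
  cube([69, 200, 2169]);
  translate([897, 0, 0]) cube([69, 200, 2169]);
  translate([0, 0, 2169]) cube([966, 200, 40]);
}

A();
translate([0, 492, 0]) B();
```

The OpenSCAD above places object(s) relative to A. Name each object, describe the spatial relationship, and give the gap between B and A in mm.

The door frame's nearest face is 90 mm from the chair's +y face.

A is a chair. B is a door frame. The door frame is on the floor beside the chair on its +y side. The gap between the door frame and the chair is 90 mm.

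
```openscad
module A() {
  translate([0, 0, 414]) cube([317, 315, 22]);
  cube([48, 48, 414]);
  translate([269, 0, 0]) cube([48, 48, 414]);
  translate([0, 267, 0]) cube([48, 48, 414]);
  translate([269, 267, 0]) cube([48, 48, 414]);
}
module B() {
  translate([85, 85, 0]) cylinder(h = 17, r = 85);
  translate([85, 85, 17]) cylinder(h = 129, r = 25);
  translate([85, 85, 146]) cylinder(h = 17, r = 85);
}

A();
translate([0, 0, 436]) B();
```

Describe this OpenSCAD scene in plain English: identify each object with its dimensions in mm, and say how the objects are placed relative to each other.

A is a four-legged stool. The seat is a 317×315×22 mm slab whose top surface is at z = 436 mm; four square legs, each 48×48 mm in cross-section, run from the floor (z = 0) to the underside of the seat, each flush with a corner of the seat.

B is a spool: two coaxial disc flanges of radius 85 mm and thickness 17 mm, joined by a core cylinder of radius 25 mm and height 129 mm. The lower flange rests on z = 0 and the three cylinders share a vertical axis.

The spool is on top of the stool.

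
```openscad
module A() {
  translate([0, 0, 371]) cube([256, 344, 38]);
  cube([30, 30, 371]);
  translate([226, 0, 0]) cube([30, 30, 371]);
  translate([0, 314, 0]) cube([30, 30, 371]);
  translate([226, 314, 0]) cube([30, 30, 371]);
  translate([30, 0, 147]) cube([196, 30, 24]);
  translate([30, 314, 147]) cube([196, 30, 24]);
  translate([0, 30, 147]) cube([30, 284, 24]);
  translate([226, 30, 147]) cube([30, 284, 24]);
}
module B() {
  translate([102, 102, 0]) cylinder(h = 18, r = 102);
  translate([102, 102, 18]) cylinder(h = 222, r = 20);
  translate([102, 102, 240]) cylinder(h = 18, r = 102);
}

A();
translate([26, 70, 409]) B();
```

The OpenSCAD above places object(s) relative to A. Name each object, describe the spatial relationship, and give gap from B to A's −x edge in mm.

The spool's min-x is at 26; the stool's min-x is 0; gap = 26 mm.

A is a stool. B is a spool. The spool is on top of the stool, centred. The gap from the spool to the stool's −x edge is 26 mm.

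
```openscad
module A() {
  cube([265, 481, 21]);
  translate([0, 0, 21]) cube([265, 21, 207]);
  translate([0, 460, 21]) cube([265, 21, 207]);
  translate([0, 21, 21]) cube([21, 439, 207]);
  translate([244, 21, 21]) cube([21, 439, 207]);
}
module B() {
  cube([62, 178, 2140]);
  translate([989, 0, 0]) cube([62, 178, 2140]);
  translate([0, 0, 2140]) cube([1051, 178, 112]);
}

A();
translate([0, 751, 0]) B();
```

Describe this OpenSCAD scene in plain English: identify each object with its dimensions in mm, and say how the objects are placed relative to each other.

A is an open-topped rectangular box: outside dimensions 265×481×228 mm, with a uniform wall and base thickness of 21 mm. The base is a full 265×481 slab on the floor; four walls sit on top of the base. The front and back walls (the −y and +y sides) span the full width; the two side walls fit between them.

B is a rectangular door frame: two vertical jambs of 62×178 mm section, 2140 mm tall, with a clear opening 927 mm wide between their inner faces. A header 112 mm tall and 178 mm deep lies on top of the jambs and spans the full outside width.

The door frame is on the floor beside the open box on its +y side.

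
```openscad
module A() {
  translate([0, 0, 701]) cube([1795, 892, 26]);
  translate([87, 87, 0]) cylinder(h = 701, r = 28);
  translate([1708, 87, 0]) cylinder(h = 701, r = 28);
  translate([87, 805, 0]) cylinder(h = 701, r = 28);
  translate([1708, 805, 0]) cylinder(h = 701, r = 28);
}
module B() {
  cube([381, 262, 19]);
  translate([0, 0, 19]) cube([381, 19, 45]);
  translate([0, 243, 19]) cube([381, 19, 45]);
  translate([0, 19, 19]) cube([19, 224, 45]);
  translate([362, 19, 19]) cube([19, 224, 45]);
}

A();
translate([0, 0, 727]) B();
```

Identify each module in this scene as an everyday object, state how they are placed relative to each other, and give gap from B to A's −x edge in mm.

The open box's min-x is at 0; the table's min-x is 0; gap = 0 mm.

A is a table. B is an open box. The open box is on top of the table. The gap from the open box to the table's −x edge is 0 mm.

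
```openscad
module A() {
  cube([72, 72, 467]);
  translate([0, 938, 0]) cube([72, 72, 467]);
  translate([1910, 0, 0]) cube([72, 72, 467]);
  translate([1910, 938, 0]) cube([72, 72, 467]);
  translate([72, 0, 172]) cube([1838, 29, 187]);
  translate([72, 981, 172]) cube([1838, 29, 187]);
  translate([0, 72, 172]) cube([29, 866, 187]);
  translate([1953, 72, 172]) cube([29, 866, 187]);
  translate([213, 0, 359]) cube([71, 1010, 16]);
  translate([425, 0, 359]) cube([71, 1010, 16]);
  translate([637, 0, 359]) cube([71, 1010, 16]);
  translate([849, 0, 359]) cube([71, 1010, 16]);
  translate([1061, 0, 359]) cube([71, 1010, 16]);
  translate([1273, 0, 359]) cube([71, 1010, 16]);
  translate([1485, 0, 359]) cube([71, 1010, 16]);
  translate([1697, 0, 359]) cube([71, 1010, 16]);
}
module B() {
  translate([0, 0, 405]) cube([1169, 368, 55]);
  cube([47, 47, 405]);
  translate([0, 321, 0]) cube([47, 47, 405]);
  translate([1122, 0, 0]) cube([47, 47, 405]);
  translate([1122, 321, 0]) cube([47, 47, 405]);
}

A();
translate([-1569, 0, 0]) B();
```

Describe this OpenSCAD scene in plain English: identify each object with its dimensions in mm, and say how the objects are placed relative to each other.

A is a bed frame 1982 mm long (x) by 1010 mm wide (y). Four 72×72 mm corner posts, 467 mm tall, at the corners of the footprint. Four rails of 29 mm thickness and 187 mm height run between adjacent posts with their undersides at z = 172 mm, their outer faces flush with the outside of the frame (the two x-running rails run between the posts' inner faces; the two y-running rails run between the posts' inner faces). 8 slats, each 71 mm wide (x) and 16 mm thick, lie across the top of the two x-running rails, running the full 1010 mm width of the frame in y; the slats are evenly spaced along x between the inner faces of the end posts with equal gaps (rounded down to the nearest mm) at the −x end and between each pair — any rounding remainder accumulates at the +x end.

B is a long wooden bench with a 1169 mm (x) × 368 mm (y) seat, 55 mm thick, its top surface 460 mm above the floor. Four 47 mm square legs at the seat corners, flush with the edges, run from z = 0 to the seat underside.

The bench is on the floor beside the bed frame on its −x side.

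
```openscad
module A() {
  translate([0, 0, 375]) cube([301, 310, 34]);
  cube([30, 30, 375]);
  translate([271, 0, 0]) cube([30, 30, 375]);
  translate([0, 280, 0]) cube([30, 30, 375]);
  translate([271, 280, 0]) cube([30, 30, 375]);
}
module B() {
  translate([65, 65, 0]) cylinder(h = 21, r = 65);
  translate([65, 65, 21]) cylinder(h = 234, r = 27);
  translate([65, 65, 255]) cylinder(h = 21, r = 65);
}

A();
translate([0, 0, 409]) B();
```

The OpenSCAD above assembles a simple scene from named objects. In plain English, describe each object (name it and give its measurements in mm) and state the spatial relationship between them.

A is a four-legged stool. The seat is a 301×310×34 mm slab whose top surface is at z = 409 mm; four square legs, each 30×30 mm in cross-section, run from the floor (z = 0) to the underside of the seat, each flush with a corner of the seat.

B is a spool: two coaxial disc flanges of radius 65 mm and thickness 21 mm, joined by a core cylinder of radius 27 mm and height 234 mm. The lower flange rests on z = 0 and the three cylinders share a vertical axis.

The spool is on top of the stool.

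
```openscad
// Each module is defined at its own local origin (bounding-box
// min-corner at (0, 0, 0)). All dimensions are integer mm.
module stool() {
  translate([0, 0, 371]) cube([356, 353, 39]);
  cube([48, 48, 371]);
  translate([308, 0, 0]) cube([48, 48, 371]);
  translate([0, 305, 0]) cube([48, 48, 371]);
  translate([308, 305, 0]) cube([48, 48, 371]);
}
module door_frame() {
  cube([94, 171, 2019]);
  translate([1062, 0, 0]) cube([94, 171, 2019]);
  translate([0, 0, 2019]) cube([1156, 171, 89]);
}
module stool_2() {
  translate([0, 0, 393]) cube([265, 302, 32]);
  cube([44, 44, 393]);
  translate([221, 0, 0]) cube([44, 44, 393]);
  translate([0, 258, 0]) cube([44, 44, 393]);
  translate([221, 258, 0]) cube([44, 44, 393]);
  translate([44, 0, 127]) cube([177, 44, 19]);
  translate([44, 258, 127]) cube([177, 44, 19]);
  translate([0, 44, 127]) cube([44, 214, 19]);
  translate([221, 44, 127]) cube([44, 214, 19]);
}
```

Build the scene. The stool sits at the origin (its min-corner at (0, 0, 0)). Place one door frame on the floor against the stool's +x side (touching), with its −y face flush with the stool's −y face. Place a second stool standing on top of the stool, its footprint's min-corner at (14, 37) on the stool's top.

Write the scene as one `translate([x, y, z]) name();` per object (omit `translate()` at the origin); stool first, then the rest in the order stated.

stool();
translate([356, 0, 0]) door_frame();
translate([14, 37, 410]) stool_2();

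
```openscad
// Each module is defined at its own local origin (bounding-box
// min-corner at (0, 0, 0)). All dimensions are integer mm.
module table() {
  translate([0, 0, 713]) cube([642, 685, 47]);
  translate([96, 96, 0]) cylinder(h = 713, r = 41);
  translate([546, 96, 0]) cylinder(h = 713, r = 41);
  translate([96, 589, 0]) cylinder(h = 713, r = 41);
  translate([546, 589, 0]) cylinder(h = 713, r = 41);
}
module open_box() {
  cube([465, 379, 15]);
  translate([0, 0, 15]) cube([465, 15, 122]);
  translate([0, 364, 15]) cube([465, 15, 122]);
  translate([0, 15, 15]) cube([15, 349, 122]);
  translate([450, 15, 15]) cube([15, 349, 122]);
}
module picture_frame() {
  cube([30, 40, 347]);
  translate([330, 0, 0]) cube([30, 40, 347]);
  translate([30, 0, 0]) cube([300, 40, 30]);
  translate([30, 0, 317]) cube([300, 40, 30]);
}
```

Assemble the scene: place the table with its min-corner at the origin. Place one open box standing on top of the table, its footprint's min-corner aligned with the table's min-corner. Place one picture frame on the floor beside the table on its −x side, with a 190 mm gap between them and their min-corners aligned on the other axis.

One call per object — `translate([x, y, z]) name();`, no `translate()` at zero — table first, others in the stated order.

table();
translate([0, 0, 760]) open_box();
translate([-550, 0, 0]) picture_frame();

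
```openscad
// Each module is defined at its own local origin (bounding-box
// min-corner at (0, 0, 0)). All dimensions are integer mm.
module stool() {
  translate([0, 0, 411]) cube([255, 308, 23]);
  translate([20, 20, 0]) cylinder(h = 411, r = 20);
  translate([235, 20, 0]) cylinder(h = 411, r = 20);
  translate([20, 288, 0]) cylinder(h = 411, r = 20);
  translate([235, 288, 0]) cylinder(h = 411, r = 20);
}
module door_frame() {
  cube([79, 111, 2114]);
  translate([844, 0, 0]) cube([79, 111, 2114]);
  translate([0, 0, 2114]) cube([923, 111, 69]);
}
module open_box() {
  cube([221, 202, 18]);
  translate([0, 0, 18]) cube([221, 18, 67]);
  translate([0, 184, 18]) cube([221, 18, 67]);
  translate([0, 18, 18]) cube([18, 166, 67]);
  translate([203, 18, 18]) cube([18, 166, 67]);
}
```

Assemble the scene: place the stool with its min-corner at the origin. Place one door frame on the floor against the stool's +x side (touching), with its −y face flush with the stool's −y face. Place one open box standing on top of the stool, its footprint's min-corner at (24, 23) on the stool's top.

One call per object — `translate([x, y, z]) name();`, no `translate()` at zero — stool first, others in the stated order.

stool();
translate([255, 0, 0]) door_frame();
translate([24, 23, 434]) open_box();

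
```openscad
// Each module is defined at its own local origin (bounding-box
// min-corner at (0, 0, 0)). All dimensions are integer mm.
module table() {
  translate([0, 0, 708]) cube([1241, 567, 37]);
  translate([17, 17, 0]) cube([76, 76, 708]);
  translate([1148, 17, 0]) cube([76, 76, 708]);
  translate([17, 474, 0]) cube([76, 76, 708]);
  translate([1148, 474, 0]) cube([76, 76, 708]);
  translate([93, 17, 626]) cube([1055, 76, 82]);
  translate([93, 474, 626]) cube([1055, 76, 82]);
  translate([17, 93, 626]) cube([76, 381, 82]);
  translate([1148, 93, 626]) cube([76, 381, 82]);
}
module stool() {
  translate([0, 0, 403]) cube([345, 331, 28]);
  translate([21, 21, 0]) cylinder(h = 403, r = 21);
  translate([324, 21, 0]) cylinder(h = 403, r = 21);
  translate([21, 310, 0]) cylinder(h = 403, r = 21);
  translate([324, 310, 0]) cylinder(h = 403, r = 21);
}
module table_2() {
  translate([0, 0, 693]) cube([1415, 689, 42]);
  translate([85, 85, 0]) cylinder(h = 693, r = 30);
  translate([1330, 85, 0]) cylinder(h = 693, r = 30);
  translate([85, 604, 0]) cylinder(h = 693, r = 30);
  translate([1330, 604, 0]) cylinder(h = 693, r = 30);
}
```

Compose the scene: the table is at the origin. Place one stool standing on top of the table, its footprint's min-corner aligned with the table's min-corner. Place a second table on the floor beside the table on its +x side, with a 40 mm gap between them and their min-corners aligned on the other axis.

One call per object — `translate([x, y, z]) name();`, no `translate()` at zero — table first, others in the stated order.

table();
translate([0, 0, 745]) stool();
translate([1281, 0, 0]) table_2();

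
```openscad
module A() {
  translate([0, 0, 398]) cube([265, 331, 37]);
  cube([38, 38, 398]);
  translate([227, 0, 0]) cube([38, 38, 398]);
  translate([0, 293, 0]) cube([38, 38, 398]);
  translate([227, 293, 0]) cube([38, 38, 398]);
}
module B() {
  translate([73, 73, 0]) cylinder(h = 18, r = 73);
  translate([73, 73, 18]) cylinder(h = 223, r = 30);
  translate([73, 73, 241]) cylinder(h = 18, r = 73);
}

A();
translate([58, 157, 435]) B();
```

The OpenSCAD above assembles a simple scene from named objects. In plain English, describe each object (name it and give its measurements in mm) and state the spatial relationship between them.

A is a simple wooden stool: a rectangular seat 265 mm (x) by 331 mm (y), 37 mm thick, top face at z = 435 mm, on four square legs, each 38×38 mm in cross-section. The legs rest on z = 0, each flush with a corner of the seat.

B is a spool: two coaxial disc flanges of radius 73 mm and thickness 18 mm, joined by a core cylinder of radius 30 mm and height 223 mm. The lower flange rests on z = 0 and the three cylinders share a vertical axis.

The spool is on top of the stool.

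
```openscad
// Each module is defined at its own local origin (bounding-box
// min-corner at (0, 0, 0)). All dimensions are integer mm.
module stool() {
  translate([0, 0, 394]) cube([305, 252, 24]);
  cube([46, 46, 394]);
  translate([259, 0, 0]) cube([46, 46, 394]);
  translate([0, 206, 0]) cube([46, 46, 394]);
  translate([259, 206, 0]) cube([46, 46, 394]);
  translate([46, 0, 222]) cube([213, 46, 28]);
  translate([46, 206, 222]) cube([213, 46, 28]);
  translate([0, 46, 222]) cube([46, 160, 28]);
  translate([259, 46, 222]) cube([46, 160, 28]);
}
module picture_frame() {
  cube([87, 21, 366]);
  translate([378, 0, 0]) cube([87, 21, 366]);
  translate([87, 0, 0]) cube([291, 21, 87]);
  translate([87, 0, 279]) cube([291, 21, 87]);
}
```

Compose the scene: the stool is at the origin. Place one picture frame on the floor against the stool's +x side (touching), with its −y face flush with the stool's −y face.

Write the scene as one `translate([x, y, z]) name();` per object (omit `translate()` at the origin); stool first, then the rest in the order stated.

stool();
translate([305, 0, 0]) picture_frame();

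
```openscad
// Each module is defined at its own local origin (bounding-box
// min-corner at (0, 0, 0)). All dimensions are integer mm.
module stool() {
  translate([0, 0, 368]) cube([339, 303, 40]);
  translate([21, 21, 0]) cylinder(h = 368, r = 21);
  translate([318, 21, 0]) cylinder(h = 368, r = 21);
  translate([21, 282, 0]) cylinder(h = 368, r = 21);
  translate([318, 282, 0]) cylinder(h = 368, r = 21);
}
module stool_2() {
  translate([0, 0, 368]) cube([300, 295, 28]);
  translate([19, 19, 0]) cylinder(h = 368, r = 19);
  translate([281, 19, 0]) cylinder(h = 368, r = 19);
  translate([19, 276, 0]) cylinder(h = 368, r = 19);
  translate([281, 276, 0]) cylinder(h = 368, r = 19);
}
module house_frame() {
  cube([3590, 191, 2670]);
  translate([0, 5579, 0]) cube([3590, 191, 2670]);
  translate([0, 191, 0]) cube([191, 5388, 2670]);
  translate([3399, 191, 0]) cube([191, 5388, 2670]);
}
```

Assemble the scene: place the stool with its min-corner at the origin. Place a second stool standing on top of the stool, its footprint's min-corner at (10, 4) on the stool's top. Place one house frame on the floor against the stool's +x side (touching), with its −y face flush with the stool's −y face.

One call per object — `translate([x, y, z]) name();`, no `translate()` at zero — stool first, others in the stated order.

stool();
translate([10, 4, 408]) stool_2();
translate([339, 0, 0]) house_frame();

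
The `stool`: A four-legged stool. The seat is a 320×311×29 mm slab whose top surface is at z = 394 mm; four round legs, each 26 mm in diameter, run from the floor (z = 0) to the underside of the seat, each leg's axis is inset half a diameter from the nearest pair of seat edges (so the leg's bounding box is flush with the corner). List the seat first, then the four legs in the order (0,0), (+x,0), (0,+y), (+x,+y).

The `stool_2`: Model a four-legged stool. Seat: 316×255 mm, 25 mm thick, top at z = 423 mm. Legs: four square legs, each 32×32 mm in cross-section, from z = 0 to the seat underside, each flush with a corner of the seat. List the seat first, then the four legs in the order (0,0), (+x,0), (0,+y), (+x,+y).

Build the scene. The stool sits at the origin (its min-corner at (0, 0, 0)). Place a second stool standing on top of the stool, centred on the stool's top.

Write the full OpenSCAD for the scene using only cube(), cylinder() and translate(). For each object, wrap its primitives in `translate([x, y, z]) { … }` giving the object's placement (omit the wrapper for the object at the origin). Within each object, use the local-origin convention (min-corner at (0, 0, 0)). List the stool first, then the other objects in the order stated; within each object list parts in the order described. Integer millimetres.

translate([0, 0, 365]) cube([320, 311, 29]);
translate([13, 13, 0]) cylinder(h = 365, r = 13);
translate([307, 13, 0]) cylinder(h = 365, r = 13);
translate([13, 298, 0]) cylinder(h = 365, r = 13);
translate([307, 298, 0]) cylinder(h = 365, r = 13);
translate([2, 28, 394]) {
  translate([0, 0, 398]) cube([316, 255, 25]);
  cube([32, 32, 398]);
  translate([284, 0, 0]) cube([32, 32, 398]);
  translate([0, 223, 0]) cube([32, 32, 398]);
  translate([284, 223, 0]) cube([32, 32, 398]);
}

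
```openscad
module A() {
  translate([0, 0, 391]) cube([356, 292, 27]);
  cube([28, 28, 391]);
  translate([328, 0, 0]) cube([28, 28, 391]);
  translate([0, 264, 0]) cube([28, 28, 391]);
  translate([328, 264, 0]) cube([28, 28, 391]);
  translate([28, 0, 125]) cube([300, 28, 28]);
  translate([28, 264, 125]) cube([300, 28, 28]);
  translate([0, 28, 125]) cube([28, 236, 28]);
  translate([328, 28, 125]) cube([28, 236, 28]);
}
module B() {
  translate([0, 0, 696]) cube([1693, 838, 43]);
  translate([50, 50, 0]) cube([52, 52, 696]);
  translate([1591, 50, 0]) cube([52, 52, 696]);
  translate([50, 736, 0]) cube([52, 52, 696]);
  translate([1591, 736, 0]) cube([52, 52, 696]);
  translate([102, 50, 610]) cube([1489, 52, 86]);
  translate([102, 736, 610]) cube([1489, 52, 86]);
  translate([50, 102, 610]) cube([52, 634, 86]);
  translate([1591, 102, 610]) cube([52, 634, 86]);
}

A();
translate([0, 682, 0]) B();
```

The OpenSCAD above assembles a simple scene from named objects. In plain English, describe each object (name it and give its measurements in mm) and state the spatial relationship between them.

A is a four-legged stool. The seat is a 356×292×27 mm slab whose top surface is at z = 418 mm; four square legs, each 28×28 mm in cross-section, run from the floor (z = 0) to the underside of the seat, each flush with a corner of the seat. Four stretchers, 28 mm wide and 28 mm tall, connect adjacent legs with their undersides at z = 125 mm, each running between the inner faces of the legs it joins and aligned with the legs' outer faces on the other axis.

B is a table: top 1693 mm (x) × 838 mm (y), 43 mm thick, upper face at z = 739 mm, on four 52×52 mm square legs, each inset 50 mm from the nearest pair of top edges, running from z = 0 to the bottom of the top. Four apron rails, 52 mm thick and 86 mm tall, run between adjacent legs with their top edges flush with the underside of the top and their outer faces flush with the legs' outer faces.

The table is on the floor beside the stool on its +y side.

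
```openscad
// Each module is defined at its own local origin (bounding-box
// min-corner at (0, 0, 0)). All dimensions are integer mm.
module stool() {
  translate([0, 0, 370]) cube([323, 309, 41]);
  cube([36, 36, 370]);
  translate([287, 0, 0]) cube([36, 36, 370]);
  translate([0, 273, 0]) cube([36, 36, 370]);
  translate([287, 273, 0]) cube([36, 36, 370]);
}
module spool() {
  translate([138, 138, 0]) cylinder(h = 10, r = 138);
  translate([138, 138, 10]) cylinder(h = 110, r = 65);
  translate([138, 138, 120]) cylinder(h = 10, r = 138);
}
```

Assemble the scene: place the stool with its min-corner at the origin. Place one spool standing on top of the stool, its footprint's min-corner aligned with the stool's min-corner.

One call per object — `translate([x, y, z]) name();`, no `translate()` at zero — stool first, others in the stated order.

stool();
translate([0, 0, 411]) spool();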